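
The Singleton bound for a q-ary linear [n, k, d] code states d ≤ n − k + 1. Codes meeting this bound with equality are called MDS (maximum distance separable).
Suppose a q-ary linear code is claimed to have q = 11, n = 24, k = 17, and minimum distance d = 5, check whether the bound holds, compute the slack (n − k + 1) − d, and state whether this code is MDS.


Singleton RHS = n − k + 1 = 8, slack = 3, bound satisfied, not MDS.

Singleton bound: d ≤ n − k + 1.
Here n = 24, k = 17, so n − k + 1 = 8.
Given d = 5, check d ≤ 8: YES.
Slack = (n − k + 1) − d = 3.
The code is NOT MDS (slack = 3 > 0).
Description: the claimed parameters are [24, 17, 5]_11; such a code would be non-MDS.


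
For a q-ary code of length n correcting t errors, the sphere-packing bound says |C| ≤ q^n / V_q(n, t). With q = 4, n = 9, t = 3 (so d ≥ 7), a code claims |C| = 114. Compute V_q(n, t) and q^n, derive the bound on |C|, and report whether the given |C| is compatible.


V_q(n, t) = 2620, q^n = 262144, Hamming bound = 100, |C| = 114 > bound (violated).

Step 1: Compute V_q(n, t) = Σ_{j=0}^3 C(n, j) (q−1)^j.
  j = 0: C(9,0)·(3)^0 = 1·1 = 1.
  j = 1: C(9,1)·(3)^1 = 9·3 = 27.
  j = 2: C(9,2)·(3)^2 = 36·9 = 324.
  j = 3: C(9,3)·(3)^3 = 84·27 = 2268.
  V_q(n, t) = 1 + 27 + 324 + 2268 = 2620.
Step 2: q^n = 4^9 = 262144.
Step 3: Hamming bound ⌊q^n / V_q(n,t)⌋ = ⌊262144/2620⌋ = 100.
Step 4: Compare |C| = 114 to 100: violated.
The claimed |C| lies above the Hamming bound, so no 4-ary code of length 9 with d ≥ 7 can have 114 codewords.


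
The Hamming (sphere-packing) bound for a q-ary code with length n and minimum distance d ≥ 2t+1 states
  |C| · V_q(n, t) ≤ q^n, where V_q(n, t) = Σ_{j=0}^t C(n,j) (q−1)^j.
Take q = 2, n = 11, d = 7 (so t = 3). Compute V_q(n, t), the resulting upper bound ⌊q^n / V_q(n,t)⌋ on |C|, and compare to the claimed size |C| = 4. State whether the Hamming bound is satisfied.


V_q(n, t) = 232, q^n = 2048, Hamming bound = 8, |C| = 4 ≤ bound (satisfied).

Step 1: Compute V_q(n, t) = Σ_{j=0}^3 C(n, j) (q−1)^j.
  j = 0: C(11,0)·(1)^0 = 1·1 = 1.
  j = 1: C(11,1)·(1)^1 = 11·1 = 11.
  j = 2: C(11,2)·(1)^2 = 55·1 = 55.
  j = 3: C(11,3)·(1)^3 = 165·1 = 165.
  V_q(n, t) = 1 + 11 + 55 + 165 = 232.
Step 2: q^n = 2^11 = 2048.
Step 3: Hamming bound ⌊q^n / V_q(n,t)⌋ = ⌊2048/232⌋ = 8.
Step 4: Compare |C| = 4 to 8: satisfied.
The claimed |C| lies below the Hamming bound.


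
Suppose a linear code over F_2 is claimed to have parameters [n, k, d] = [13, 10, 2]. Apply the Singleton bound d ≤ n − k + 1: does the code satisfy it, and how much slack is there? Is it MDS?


Singleton RHS = n − k + 1 = 4, slack = 2, bound satisfied, not MDS.

Singleton bound: d ≤ n − k + 1.
Here n = 13, k = 10, so n − k + 1 = 4.
Given d = 2, check d ≤ 4: YES.
Slack = (n − k + 1) − d = 2.
The code is NOT MDS (slack = 2 > 0).
Description: the claimed parameters are [13, 10, 2]_2; such a code would be non-MDS.


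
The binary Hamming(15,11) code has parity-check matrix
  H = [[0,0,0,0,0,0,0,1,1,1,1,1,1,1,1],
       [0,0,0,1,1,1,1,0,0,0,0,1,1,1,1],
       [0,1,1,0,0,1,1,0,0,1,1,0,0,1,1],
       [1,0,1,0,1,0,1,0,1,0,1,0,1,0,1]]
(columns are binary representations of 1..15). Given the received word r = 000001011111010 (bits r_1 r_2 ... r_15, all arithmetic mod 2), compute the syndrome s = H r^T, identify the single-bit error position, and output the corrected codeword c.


s = (0, 1, 0, 0)^T, error position = 4, corrected codeword c = 000101011111010

Compute s = H r^T mod 2 one row at a time:
  s_1 = 1 + 1 + 1 + 1 + 1 + 0 + 1 + 0 = 6 ≡ 0 (mod 2).
  s_2 = 0 + 0 + 1 + 0 + 1 + 0 + 1 + 0 = 3 ≡ 1 (mod 2).
  s_3 = 0 + 0 + 1 + 0 + 1 + 1 + 1 + 0 = 4 ≡ 0 (mod 2).
  s_4 = 0 + 0 + 0 + 0 + 1 + 1 + 0 + 0 = 2 ≡ 0 (mod 2).
s = (0, 1, 0, 0)^T — this equals column 4 of H (binary 0100), so error is at position 4.
Correct: flip bit 4 of r = 000001011111010 to get c = 000101011111010.


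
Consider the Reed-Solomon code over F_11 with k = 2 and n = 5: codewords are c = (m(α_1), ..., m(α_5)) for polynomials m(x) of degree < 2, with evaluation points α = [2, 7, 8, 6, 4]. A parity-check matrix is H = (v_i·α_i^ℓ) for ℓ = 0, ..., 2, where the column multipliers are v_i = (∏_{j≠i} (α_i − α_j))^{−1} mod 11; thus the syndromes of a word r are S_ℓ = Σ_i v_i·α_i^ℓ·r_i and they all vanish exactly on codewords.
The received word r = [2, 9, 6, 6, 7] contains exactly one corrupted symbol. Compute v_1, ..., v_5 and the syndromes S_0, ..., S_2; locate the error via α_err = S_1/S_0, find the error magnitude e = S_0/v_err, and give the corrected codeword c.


S = (1, 6, 3), error at position 4, error magnitude e = 5, c = [2, 9, 6, 1, 7].

Step 1: column multipliers v_i = (∏_{j≠i}(α_i − α_j))^{−1} mod 11.
  i = 1 (α = 2): (2−7)(2−8)(2−6)(2−4) = (−5)·(−6)·(−4)·(−2) = 240 ≡ 9, so v_1 = 9^{−1} = 5 (mod 11).
  i = 2 (α = 7): (7−2)(7−8)(7−6)(7−4) = 5·(−1)·1·3 = −15 ≡ 7, so v_2 = 7^{−1} = 8 (mod 11).
  i = 3 (α = 8): (8−2)(8−7)(8−6)(8−4) = 6·1·2·4 = 48 ≡ 4, so v_3 = 4^{−1} = 3 (mod 11).
  i = 4 (α = 6): (6−2)(6−7)(6−8)(6−4) = 4·(−1)·(−2)·2 = 16 ≡ 5, so v_4 = 5^{−1} = 9 (mod 11).
  i = 5 (α = 4): (4−2)(4−7)(4−8)(4−6) = 2·(−3)·(−4)·(−2) = −48 ≡ 7, so v_5 = 7^{−1} = 8 (mod 11).
  v = [5, 8, 3, 9, 8].
Step 2: syndromes of r = [2, 9, 6, 6, 7] (all sums mod 11).
  S_0 = Σ v_i r_i = 5·2 + 8·9 + 3·6 + 9·6 + 8·7 = 210 ≡ 1.
  S_1 = Σ v_i α_i r_i = 5·2·2 + 8·7·9 + 3·8·6 + 9·6·6 + 8·4·7 = 1216 ≡ 6.
  α_i^2 mod 11 = [4, 5, 9, 3, 5].
  S_2 = Σ v_i α_i^2 r_i = 5·4·2 + 8·5·9 + 3·9·6 + 9·3·6 + 8·5·7 = 1004 ≡ 3.
  S = (1, 6, 3) ≠ 0, so r is not a codeword (an error is present).
Step 3: locate the error. For a single error e at position i, S_ℓ = v_i·e·α_i^ℓ, so α_err = S_1/S_0.
  S_0^{−1} = 1^{−1} = 1 (mod 11), so α_err = 6·1 = 6 ≡ 6 = α_4. Error position i = 4.
  Consistency check: S_2/S_1 = 3·2 = 6 ≡ 6 = α_err ✓ (single-error assumption holds).
Step 4: error magnitude e = S_0/v_4 = S_0·∏_{j≠4}(α_4 − α_j) = 1·5 = 5 ≡ 5 (mod 11).
Step 5: correct position 4: c_4 = r_4 − e = 6 − 5 ≡ 1 (mod 11). Hence c = [2, 9, 6, 1, 7].
  Check: interpolating c through the α_i gives m(x) = 8 + 8·x (degree < 2) with m(α_i) = c_i for every i, so c is indeed a codeword.


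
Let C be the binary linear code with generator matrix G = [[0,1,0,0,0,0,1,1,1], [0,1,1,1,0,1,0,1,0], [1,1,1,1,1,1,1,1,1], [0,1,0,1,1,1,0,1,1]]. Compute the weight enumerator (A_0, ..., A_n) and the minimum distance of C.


Weight distribution: A_0 = 1, A_3 = 2, A_4 = 5, A_5 = 5, A_6 = 2, A_9 = 1. Minimum distance d = 3.

Enumerate all 2^4 = 16 messages m ∈ F_2^4.
For each, compute codeword c = mG in F_2^9, then tally its weight.
  m = 0000 → c = 000000000, weight = 0.
  m = 1000 → c = 010000111, weight = 4.
  m = 0100 → c = 011101010, weight = 5.
  m = 1100 → c = 001101101, weight = 5.
  m = 0010 → c = 111111111, weight = 9.
  m = 1010 → c = 101111000, weight = 5.
  m = 0110 → c = 100010101, weight = 4.
  m = 1110 → c = 110010010, weight = 4.
  m = 0001 → c = 010111011, weight = 6.
  m = 1001 → c = 000111100, weight = 4.
  m = 0101 → c = 001010001, weight = 3.
  m = 1101 → c = 011010110, weight = 5.
  m = 0011 → c = 101000100, weight = 3.
  m = 1011 → c = 111000011, weight = 5.
  m = 0111 → c = 110101110, weight = 6.
  m = 1111 → c = 100101001, weight = 4.
Tally weights:
  weight 0: 1 codewords.
  weight 3: 2 codewords.
  weight 4: 5 codewords.
  weight 5: 5 codewords.
  weight 6: 2 codewords.
  weight 9: 1 codewords.
Minimum distance d = smallest w > 0 with A_w > 0 = 3.
Sanity: Σ A_w = 16 = 2^4 = 16 ✓.


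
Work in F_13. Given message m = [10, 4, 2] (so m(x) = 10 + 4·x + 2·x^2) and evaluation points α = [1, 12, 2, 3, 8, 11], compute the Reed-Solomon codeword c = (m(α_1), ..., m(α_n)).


c = [3, 8, 0, 1, 1, 10]

Message polynomial: m(x) = 10 + 4·x + 2·x^2 (mod 13).
For each evaluation point α_i, compute m(α_i) mod 13:
  α_1 = 1: Horner steps 2 → 6 → 3, so m(1) = 3.
  α_2 = 12: Horner steps 2 → 2 → 8, so m(12) = 8.
  α_3 = 2: Horner steps 2 → 8 → 0, so m(2) = 0.
  α_4 = 3: Horner steps 2 → 10 → 1, so m(3) = 1.
  α_5 = 8: Horner steps 2 → 7 → 1, so m(8) = 1.
  α_6 = 11: Horner steps 2 → 0 → 10, so m(11) = 10.
Codeword c = [3, 8, 0, 1, 1, 10] ∈ F_13^6.


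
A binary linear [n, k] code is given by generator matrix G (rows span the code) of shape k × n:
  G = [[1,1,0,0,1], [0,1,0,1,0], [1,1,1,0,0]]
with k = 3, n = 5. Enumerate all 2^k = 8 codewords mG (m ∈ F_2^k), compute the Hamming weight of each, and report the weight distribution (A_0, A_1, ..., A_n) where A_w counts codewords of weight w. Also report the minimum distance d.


Weight distribution: A_0 = 1, A_2 = 2, A_3 = 4, A_4 = 1. Minimum distance d = 2.

Enumerate all 2^3 = 8 messages m ∈ F_2^3.
For each, compute codeword c = mG in F_2^5, then tally its weight.
  m = 000 → c = 00000, weight = 0.
  m = 100 → c = 11001, weight = 3.
  m = 010 → c = 01010, weight = 2.
  m = 110 → c = 10011, weight = 3.
  m = 001 → c = 11100, weight = 3.
  m = 101 → c = 00101, weight = 2.
  m = 011 → c = 10110, weight = 3.
  m = 111 → c = 01111, weight = 4.
Tally weights:
  weight 0: 1 codewords.
  weight 2: 2 codewords.
  weight 3: 4 codewords.
  weight 4: 1 codewords.
Minimum distance d = smallest w > 0 with A_w > 0 = 2.
Sanity: Σ A_w = 8 = 2^3 = 8 ✓.


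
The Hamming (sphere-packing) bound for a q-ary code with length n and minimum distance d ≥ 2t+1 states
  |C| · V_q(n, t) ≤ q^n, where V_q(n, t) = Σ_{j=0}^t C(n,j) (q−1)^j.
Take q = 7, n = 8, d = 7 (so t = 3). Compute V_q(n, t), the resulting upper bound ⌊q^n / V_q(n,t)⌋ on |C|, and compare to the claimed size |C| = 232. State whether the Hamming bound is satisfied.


V_q(n, t) = 13153, q^n = 5764801, Hamming bound = 438, |C| = 232 ≤ bound (satisfied).

Step 1: Compute V_q(n, t) = Σ_{j=0}^3 C(n, j) (q−1)^j.
  j = 0: C(8,0)·(6)^0 = 1·1 = 1.
  j = 1: C(8,1)·(6)^1 = 8·6 = 48.
  j = 2: C(8,2)·(6)^2 = 28·36 = 1008.
  j = 3: C(8,3)·(6)^3 = 56·216 = 12096.
  V_q(n, t) = 1 + 48 + 1008 + 12096 = 13153.
Step 2: q^n = 7^8 = 5764801.
Step 3: Hamming bound ⌊q^n / V_q(n,t)⌋ = ⌊5764801/13153⌋ = 438.
Step 4: Compare |C| = 232 to 438: satisfied.
The claimed |C| lies below the Hamming bound.


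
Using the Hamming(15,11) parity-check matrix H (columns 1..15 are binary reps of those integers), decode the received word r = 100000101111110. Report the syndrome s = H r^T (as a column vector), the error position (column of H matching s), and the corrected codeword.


s = (0, 0, 0, 1)^T, error position = 1, corrected codeword c = 000000101111110

Compute s = H r^T mod 2 one row at a time:
  s_1 = 0 + 1 + 1 + 1 + 1 + 1 + 1 + 0 = 6 ≡ 0 (mod 2).
  s_2 = 0 + 0 + 0 + 1 + 1 + 1 + 1 + 0 = 4 ≡ 0 (mod 2).
  s_3 = 0 + 0 + 0 + 1 + 1 + 1 + 1 + 0 = 4 ≡ 0 (mod 2).
  s_4 = 1 + 0 + 0 + 1 + 1 + 1 + 1 + 0 = 5 ≡ 1 (mod 2).
s = (0, 0, 0, 1)^T — this equals column 1 of H (binary 0001), so error is at position 1.
Correct: flip bit 1 of r = 100000101111110 to get c = 000000101111110.


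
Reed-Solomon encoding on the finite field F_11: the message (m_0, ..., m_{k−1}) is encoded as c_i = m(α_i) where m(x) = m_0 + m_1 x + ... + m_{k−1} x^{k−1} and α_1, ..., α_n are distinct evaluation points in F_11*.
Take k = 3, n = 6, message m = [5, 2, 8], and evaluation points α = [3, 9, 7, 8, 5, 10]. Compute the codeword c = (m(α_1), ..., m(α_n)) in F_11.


c = [6, 0, 4, 5, 6, 0]

Message polynomial: m(x) = 5 + 2·x + 8·x^2 (mod 11).
For each evaluation point α_i, compute m(α_i) mod 11:
  α_1 = 3: Horner steps 8 → 4 → 6, so m(3) = 6.
  α_2 = 9: Horner steps 8 → 8 → 0, so m(9) = 0.
  α_3 = 7: Horner steps 8 → 3 → 4, so m(7) = 4.
  α_4 = 8: Horner steps 8 → 0 → 5, so m(8) = 5.
  α_5 = 5: Horner steps 8 → 9 → 6, so m(5) = 6.
  α_6 = 10: Horner steps 8 → 5 → 0, so m(10) = 0.
Codeword c = [6, 0, 4, 5, 6, 0] ∈ F_11^6.


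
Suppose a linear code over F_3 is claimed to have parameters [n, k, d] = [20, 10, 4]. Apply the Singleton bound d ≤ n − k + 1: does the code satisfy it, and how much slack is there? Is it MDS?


Singleton RHS = n − k + 1 = 11, slack = 7, bound satisfied, not MDS.

Singleton bound: d ≤ n − k + 1.
Here n = 20, k = 10, so n − k + 1 = 11.
Given d = 4, check d ≤ 11: YES.
Slack = (n − k + 1) − d = 7.
The code is NOT MDS (slack = 7 > 0).
Description: the claimed parameters are [20, 10, 4]_3; such a code would be non-MDS.


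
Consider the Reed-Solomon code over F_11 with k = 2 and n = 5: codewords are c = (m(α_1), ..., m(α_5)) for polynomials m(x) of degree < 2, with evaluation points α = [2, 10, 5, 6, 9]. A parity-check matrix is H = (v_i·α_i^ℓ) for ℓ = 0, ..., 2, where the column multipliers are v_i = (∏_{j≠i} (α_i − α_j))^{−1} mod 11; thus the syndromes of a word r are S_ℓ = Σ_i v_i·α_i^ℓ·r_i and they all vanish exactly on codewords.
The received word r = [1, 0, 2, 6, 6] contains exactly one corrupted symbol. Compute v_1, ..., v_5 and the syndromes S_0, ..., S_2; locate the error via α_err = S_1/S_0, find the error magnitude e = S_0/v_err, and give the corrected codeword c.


S = (8, 6, 10), error at position 5, error magnitude e = 10, c = [1, 0, 2, 6, 7].

Step 1: column multipliers v_i = (∏_{j≠i}(α_i − α_j))^{−1} mod 11.
  i = 1 (α = 2): (2−10)(2−5)(2−6)(2−9) = (−8)·(−3)·(−4)·(−7) = 672 ≡ 1, so v_1 = 1^{−1} = 1 (mod 11).
  i = 2 (α = 10): (10−2)(10−5)(10−6)(10−9) = 8·5·4·1 = 160 ≡ 6, so v_2 = 6^{−1} = 2 (mod 11).
  i = 3 (α = 5): (5−2)(5−10)(5−6)(5−9) = 3·(−5)·(−1)·(−4) = −60 ≡ 6, so v_3 = 6^{−1} = 2 (mod 11).
  i = 4 (α = 6): (6−2)(6−10)(6−5)(6−9) = 4·(−4)·1·(−3) = 48 ≡ 4, so v_4 = 4^{−1} = 3 (mod 11).
  i = 5 (α = 9): (9−2)(9−10)(9−5)(9−6) = 7·(−1)·4·3 = −84 ≡ 4, so v_5 = 4^{−1} = 3 (mod 11).
  v = [1, 2, 2, 3, 3].
Step 2: syndromes of r = [1, 0, 2, 6, 6] (all sums mod 11).
  S_0 = Σ v_i r_i = 1·1 + 2·0 + 2·2 + 3·6 + 3·6 = 41 ≡ 8.
  S_1 = Σ v_i α_i r_i = 1·2·1 + 2·10·0 + 2·5·2 + 3·6·6 + 3·9·6 = 292 ≡ 6.
  α_i^2 mod 11 = [4, 1, 3, 3, 4].
  S_2 = Σ v_i α_i^2 r_i = 1·4·1 + 2·1·0 + 2·3·2 + 3·3·6 + 3·4·6 = 142 ≡ 10.
  S = (8, 6, 10) ≠ 0, so r is not a codeword (an error is present).
Step 3: locate the error. For a single error e at position i, S_ℓ = v_i·e·α_i^ℓ, so α_err = S_1/S_0.
  S_0^{−1} = 8^{−1} = 7 (mod 11), so α_err = 6·7 = 42 ≡ 9 = α_5. Error position i = 5.
  Consistency check: S_2/S_1 = 10·2 = 20 ≡ 9 = α_err ✓ (single-error assumption holds).
Step 4: error magnitude e = S_0/v_5 = S_0·∏_{j≠5}(α_5 − α_j) = 8·4 = 32 ≡ 10 (mod 11).
Step 5: correct position 5: c_5 = r_5 − e = 6 − 10 ≡ 7 (mod 11). Hence c = [1, 0, 2, 6, 7].
  Check: interpolating c through the α_i gives m(x) = 4 + 4·x (degree < 2) with m(α_i) = c_i for every i, so c is indeed a codeword.


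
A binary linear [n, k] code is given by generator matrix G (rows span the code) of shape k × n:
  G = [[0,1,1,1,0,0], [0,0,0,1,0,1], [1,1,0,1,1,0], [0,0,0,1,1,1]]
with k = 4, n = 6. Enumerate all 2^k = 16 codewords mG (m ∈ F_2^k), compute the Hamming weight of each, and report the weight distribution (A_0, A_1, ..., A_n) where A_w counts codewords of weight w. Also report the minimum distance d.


Weight distribution: A_0 = 1, A_1 = 1, A_2 = 2, A_3 = 6, A_4 = 5, A_5 = 1. Minimum distance d = 1.

Enumerate all 2^4 = 16 messages m ∈ F_2^4.
For each, compute codeword c = mG in F_2^6, then tally its weight.
  m = 0000 → c = 000000, weight = 0.
  m = 1000 → c = 011100, weight = 3.
  m = 0100 → c = 000101, weight = 2.
  m = 1100 → c = 011001, weight = 3.
  m = 0010 → c = 110110, weight = 4.
  m = 1010 → c = 101010, weight = 3.
  m = 0110 → c = 110011, weight = 4.
  m = 1110 → c = 101111, weight = 5.
  m = 0001 → c = 000111, weight = 3.
  m = 1001 → c = 011011, weight = 4.
  m = 0101 → c = 000010, weight = 1.
  m = 1101 → c = 011110, weight = 4.
  m = 0011 → c = 110001, weight = 3.
  m = 1011 → c = 101101, weight = 4.
  m = 0111 → c = 110100, weight = 3.
  m = 1111 → c = 101000, weight = 2.
Tally weights:
  weight 0: 1 codewords.
  weight 1: 1 codewords.
  weight 2: 2 codewords.
  weight 3: 6 codewords.
  weight 4: 5 codewords.
  weight 5: 1 codewords.
Minimum distance d = smallest w > 0 with A_w > 0 = 1.
Sanity: Σ A_w = 16 = 2^4 = 16 ✓.


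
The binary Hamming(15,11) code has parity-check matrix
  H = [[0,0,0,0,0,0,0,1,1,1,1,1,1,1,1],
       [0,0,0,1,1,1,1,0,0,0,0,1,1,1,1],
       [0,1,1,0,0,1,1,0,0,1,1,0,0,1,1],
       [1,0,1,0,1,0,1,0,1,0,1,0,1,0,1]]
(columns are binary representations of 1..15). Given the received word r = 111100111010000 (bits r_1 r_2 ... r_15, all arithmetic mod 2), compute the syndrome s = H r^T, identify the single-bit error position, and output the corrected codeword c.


s = (1, 0, 0, 1)^T, error position = 9, corrected codeword c = 111100110010000

Compute s = H r^T mod 2 one row at a time:
  s_1 = 1 + 1 + 0 + 1 + 0 + 0 + 0 + 0 = 3 ≡ 1 (mod 2).
  s_2 = 1 + 0 + 0 + 1 + 0 + 0 + 0 + 0 = 2 ≡ 0 (mod 2).
  s_3 = 1 + 1 + 0 + 1 + 0 + 1 + 0 + 0 = 4 ≡ 0 (mod 2).
  s_4 = 1 + 1 + 0 + 1 + 1 + 1 + 0 + 0 = 5 ≡ 1 (mod 2).
s = (1, 0, 0, 1)^T — this equals column 9 of H (binary 1001), so error is at position 9.
Correct: flip bit 9 of r = 111100111010000 to get c = 111100110010000.


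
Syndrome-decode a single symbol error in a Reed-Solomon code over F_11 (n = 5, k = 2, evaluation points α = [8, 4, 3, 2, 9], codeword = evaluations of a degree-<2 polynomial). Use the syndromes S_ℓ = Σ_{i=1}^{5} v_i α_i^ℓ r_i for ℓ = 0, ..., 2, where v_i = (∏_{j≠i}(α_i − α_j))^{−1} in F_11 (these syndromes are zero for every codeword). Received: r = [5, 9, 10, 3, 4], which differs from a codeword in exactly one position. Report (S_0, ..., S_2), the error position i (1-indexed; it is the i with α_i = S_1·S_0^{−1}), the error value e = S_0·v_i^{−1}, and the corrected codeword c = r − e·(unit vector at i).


S = (2, 4, 8), error at position 4, error magnitude e = 3, c = [5, 9, 10, 0, 4].

Step 1: column multipliers v_i = (∏_{j≠i}(α_i − α_j))^{−1} mod 11.
  i = 1 (α = 8): (8−4)(8−3)(8−2)(8−9) = 4·5·6·(−1) = −120 ≡ 1, so v_1 = 1^{−1} = 1 (mod 11).
  i = 2 (α = 4): (4−8)(4−3)(4−2)(4−9) = (−4)·1·2·(−5) = 40 ≡ 7, so v_2 = 7^{−1} = 8 (mod 11).
  i = 3 (α = 3): (3−8)(3−4)(3−2)(3−9) = (−5)·(−1)·1·(−6) = −30 ≡ 3, so v_3 = 3^{−1} = 4 (mod 11).
  i = 4 (α = 2): (2−8)(2−4)(2−3)(2−9) = (−6)·(−2)·(−1)·(−7) = 84 ≡ 7, so v_4 = 7^{−1} = 8 (mod 11).
  i = 5 (α = 9): (9−8)(9−4)(9−3)(9−2) = 1·5·6·7 = 210 ≡ 1, so v_5 = 1^{−1} = 1 (mod 11).
  v = [1, 8, 4, 8, 1].
Step 2: syndromes of r = [5, 9, 10, 3, 4] (all sums mod 11).
  S_0 = Σ v_i r_i = 1·5 + 8·9 + 4·10 + 8·3 + 1·4 = 145 ≡ 2.
  S_1 = Σ v_i α_i r_i = 1·8·5 + 8·4·9 + 4·3·10 + 8·2·3 + 1·9·4 = 532 ≡ 4.
  α_i^2 mod 11 = [9, 5, 9, 4, 4].
  S_2 = Σ v_i α_i^2 r_i = 1·9·5 + 8·5·9 + 4·9·10 + 8·4·3 + 1·4·4 = 877 ≡ 8.
  S = (2, 4, 8) ≠ 0, so r is not a codeword (an error is present).
Step 3: locate the error. For a single error e at position i, S_ℓ = v_i·e·α_i^ℓ, so α_err = S_1/S_0.
  S_0^{−1} = 2^{−1} = 6 (mod 11), so α_err = 4·6 = 24 ≡ 2 = α_4. Error position i = 4.
  Consistency check: S_2/S_1 = 8·3 = 24 ≡ 2 = α_err ✓ (single-error assumption holds).
Step 4: error magnitude e = S_0/v_4 = S_0·∏_{j≠4}(α_4 − α_j) = 2·7 = 14 ≡ 3 (mod 11).
Step 5: correct position 4: c_4 = r_4 − e = 3 − 3 ≡ 0 (mod 11). Hence c = [5, 9, 10, 0, 4].
  Check: interpolating c through the α_i gives m(x) = 2 + 10·x (degree < 2) with m(α_i) = c_i for every i, so c is indeed a codeword.


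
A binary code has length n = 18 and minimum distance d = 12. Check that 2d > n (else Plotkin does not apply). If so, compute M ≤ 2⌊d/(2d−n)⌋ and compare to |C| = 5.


Plotkin bound M ≤ 4; given |C| = 5 > bound (violated).

Check applicability: 2d = 24, n = 18.
2d − n = 6 > 0, so Plotkin applies.
Compute d/(2d−n) = 12/6 ≈ 2.0000.
⌊d/(2d−n)⌋ = 2.
Plotkin bound: M ≤ 2·2 = 4.
Given |C| = 5, check: VIOLATED.
This |C| is above the Plotkin bound, so no binary code with n = 18, d = 12 and 5 codewords exists.


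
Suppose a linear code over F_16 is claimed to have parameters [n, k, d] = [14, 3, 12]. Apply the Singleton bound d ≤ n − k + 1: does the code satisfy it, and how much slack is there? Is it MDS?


Singleton RHS = n − k + 1 = 12, slack = 0, bound satisfied, MDS.

Singleton bound: d ≤ n − k + 1.
Here n = 14, k = 3, so n − k + 1 = 12.
Given d = 12, check d ≤ 12: YES.
Slack = (n − k + 1) − d = 0.
The code is MDS (slack = 0).
Description: the claimed parameters are [14, 3, 12]_16; such a code would be MDS (meets Singleton bound).


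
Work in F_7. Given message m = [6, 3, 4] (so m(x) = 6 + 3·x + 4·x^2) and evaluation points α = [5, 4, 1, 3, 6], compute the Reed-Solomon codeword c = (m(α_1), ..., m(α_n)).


c = [2, 5, 6, 2, 0]

Message polynomial: m(x) = 6 + 3·x + 4·x^2 (mod 7).
For each evaluation point α_i, compute m(α_i) mod 7:
  α_1 = 5: Horner steps 4 → 2 → 2, so m(5) = 2.
  α_2 = 4: Horner steps 4 → 5 → 5, so m(4) = 5.
  α_3 = 1: Horner steps 4 → 0 → 6, so m(1) = 6.
  α_4 = 3: Horner steps 4 → 1 → 2, so m(3) = 2.
  α_5 = 6: Horner steps 4 → 6 → 0, so m(6) = 0.
Codeword c = [2, 5, 6, 2, 0] ∈ F_7^5.


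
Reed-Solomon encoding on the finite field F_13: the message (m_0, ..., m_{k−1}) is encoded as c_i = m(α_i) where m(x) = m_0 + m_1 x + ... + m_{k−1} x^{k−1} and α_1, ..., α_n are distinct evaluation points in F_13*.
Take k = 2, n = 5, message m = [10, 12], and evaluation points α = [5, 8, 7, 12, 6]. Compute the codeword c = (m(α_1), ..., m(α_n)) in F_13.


c = [5, 2, 3, 11, 4]

Message polynomial: m(x) = 10 + 12·x (mod 13).
For each evaluation point α_i, compute m(α_i) mod 13:
  α_1 = 5: Horner steps 12 → 5, so m(5) = 5.
  α_2 = 8: Horner steps 12 → 2, so m(8) = 2.
  α_3 = 7: Horner steps 12 → 3, so m(7) = 3.
  α_4 = 12: Horner steps 12 → 11, so m(12) = 11.
  α_5 = 6: Horner steps 12 → 4, so m(6) = 4.
Codeword c = [5, 2, 3, 11, 4] ∈ F_13^5.


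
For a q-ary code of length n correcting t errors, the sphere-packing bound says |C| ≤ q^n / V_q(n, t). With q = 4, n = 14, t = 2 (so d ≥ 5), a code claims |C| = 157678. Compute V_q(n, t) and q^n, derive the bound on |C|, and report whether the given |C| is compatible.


V_q(n, t) = 862, q^n = 268435456, Hamming bound = 311410, |C| = 157678 ≤ bound (satisfied).

Step 1: Compute V_q(n, t) = Σ_{j=0}^2 C(n, j) (q−1)^j.
  j = 0: C(14,0)·(3)^0 = 1·1 = 1.
  j = 1: C(14,1)·(3)^1 = 14·3 = 42.
  j = 2: C(14,2)·(3)^2 = 91·9 = 819.
  V_q(n, t) = 1 + 42 + 819 = 862.
Step 2: q^n = 4^14 = 268435456.
Step 3: Hamming bound ⌊q^n / V_q(n,t)⌋ = ⌊268435456/862⌋ = 311410.
Step 4: Compare |C| = 157678 to 311410: satisfied.
The claimed |C| lies below the Hamming bound.


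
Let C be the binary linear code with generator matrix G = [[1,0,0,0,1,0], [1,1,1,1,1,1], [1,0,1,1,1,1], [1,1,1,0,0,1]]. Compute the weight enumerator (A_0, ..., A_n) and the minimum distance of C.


Weight distribution: A_0 = 1, A_1 = 1, A_2 = 3, A_3 = 6, A_4 = 3, A_5 = 1, A_6 = 1. Minimum distance d = 1.

Enumerate all 2^4 = 16 messages m ∈ F_2^4.
For each, compute codeword c = mG in F_2^6, then tally its weight.
  m = 0000 → c = 000000, weight = 0.
  m = 1000 → c = 100010, weight = 2.
  m = 0100 → c = 111111, weight = 6.
  m = 1100 → c = 011101, weight = 4.
  m = 0010 → c = 101111, weight = 5.
  m = 1010 → c = 001101, weight = 3.
  m = 0110 → c = 010000, weight = 1.
  m = 1110 → c = 110010, weight = 3.
  m = 0001 → c = 111001, weight = 4.
  m = 1001 → c = 011011, weight = 4.
  m = 0101 → c = 000110, weight = 2.
  m = 1101 → c = 100100, weight = 2.
  m = 0011 → c = 010110, weight = 3.
  m = 1011 → c = 110100, weight = 3.
  m = 0111 → c = 101001, weight = 3.
  m = 1111 → c = 001011, weight = 3.
Tally weights:
  weight 0: 1 codewords.
  weight 1: 1 codewords.
  weight 2: 3 codewords.
  weight 3: 6 codewords.
  weight 4: 3 codewords.
  weight 5: 1 codewords.
  weight 6: 1 codewords.
Minimum distance d = smallest w > 0 with A_w > 0 = 1.
Sanity: Σ A_w = 16 = 2^4 = 16 ✓.


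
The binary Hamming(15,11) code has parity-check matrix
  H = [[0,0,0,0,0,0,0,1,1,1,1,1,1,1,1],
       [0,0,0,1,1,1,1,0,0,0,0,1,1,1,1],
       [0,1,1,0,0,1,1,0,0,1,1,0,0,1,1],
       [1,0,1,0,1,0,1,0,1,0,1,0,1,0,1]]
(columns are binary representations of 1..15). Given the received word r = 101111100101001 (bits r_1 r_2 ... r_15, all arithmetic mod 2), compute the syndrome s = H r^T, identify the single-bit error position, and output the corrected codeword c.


s = (1, 0, 1, 1)^T, error position = 11, corrected codeword c = 101111100111001

Compute s = H r^T mod 2 one row at a time:
  s_1 = 0 + 0 + 1 + 0 + 1 + 0 + 0 + 1 = 3 ≡ 1 (mod 2).
  s_2 = 1 + 1 + 1 + 1 + 1 + 0 + 0 + 1 = 6 ≡ 0 (mod 2).
  s_3 = 0 + 1 + 1 + 1 + 1 + 0 + 0 + 1 = 5 ≡ 1 (mod 2).
  s_4 = 1 + 1 + 1 + 1 + 0 + 0 + 0 + 1 = 5 ≡ 1 (mod 2).
s = (1, 0, 1, 1)^T — this equals column 11 of H (binary 1011), so error is at position 11.
Correct: flip bit 11 of r = 101111100101001 to get c = 101111100111001.


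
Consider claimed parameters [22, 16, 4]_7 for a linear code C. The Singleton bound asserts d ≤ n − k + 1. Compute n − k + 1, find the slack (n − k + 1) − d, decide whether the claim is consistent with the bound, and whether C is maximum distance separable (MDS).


Singleton RHS = n − k + 1 = 7, slack = 3, bound satisfied, not MDS.

Singleton bound: d ≤ n − k + 1.
Here n = 22, k = 16, so n − k + 1 = 7.
Given d = 4, check d ≤ 7: YES.
Slack = (n − k + 1) − d = 3.
The code is NOT MDS (slack = 3 > 0).
Description: the claimed parameters are [22, 16, 4]_7; such a code would be non-MDS.


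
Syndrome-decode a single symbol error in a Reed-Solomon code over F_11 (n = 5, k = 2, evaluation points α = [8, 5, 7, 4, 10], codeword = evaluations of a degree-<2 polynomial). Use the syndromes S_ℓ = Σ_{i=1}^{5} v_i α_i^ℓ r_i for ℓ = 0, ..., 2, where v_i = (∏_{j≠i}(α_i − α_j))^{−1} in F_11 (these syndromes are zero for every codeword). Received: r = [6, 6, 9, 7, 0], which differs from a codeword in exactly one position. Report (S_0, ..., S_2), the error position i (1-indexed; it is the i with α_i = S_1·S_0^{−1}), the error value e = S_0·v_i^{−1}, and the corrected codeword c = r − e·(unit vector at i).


S = (8, 7, 2), error at position 2, error magnitude e = 2, c = [6, 4, 9, 7, 0].

Step 1: column multipliers v_i = (∏_{j≠i}(α_i − α_j))^{−1} mod 11.
  i = 1 (α = 8): (8−5)(8−7)(8−4)(8−10) = 3·1·4·(−2) = −24 ≡ 9, so v_1 = 9^{−1} = 5 (mod 11).
  i = 2 (α = 5): (5−8)(5−7)(5−4)(5−10) = (−3)·(−2)·1·(−5) = −30 ≡ 3, so v_2 = 3^{−1} = 4 (mod 11).
  i = 3 (α = 7): (7−8)(7−5)(7−4)(7−10) = (−1)·2·3·(−3) = 18 ≡ 7, so v_3 = 7^{−1} = 8 (mod 11).
  i = 4 (α = 4): (4−8)(4−5)(4−7)(4−10) = (−4)·(−1)·(−3)·(−6) = 72 ≡ 6, so v_4 = 6^{−1} = 2 (mod 11).
  i = 5 (α = 10): (10−8)(10−5)(10−7)(10−4) = 2·5·3·6 = 180 ≡ 4, so v_5 = 4^{−1} = 3 (mod 11).
  v = [5, 4, 8, 2, 3].
Step 2: syndromes of r = [6, 6, 9, 7, 0] (all sums mod 11).
  S_0 = Σ v_i r_i = 5·6 + 4·6 + 8·9 + 2·7 + 3·0 = 140 ≡ 8.
  S_1 = Σ v_i α_i r_i = 5·8·6 + 4·5·6 + 8·7·9 + 2·4·7 + 3·10·0 = 920 ≡ 7.
  α_i^2 mod 11 = [9, 3, 5, 5, 1].
  S_2 = Σ v_i α_i^2 r_i = 5·9·6 + 4·3·6 + 8·5·9 + 2·5·7 + 3·1·0 = 772 ≡ 2.
  S = (8, 7, 2) ≠ 0, so r is not a codeword (an error is present).
Step 3: locate the error. For a single error e at position i, S_ℓ = v_i·e·α_i^ℓ, so α_err = S_1/S_0.
  S_0^{−1} = 8^{−1} = 7 (mod 11), so α_err = 7·7 = 49 ≡ 5 = α_2. Error position i = 2.
  Consistency check: S_2/S_1 = 2·8 = 16 ≡ 5 = α_err ✓ (single-error assumption holds).
Step 4: error magnitude e = S_0/v_2 = S_0·∏_{j≠2}(α_2 − α_j) = 8·3 = 24 ≡ 2 (mod 11).
Step 5: correct position 2: c_2 = r_2 − e = 6 − 2 ≡ 4 (mod 11). Hence c = [6, 4, 9, 7, 0].
  Check: interpolating c through the α_i gives m(x) = 8 + 8·x (degree < 2) with m(α_i) = c_i for every i, so c is indeed a codeword.


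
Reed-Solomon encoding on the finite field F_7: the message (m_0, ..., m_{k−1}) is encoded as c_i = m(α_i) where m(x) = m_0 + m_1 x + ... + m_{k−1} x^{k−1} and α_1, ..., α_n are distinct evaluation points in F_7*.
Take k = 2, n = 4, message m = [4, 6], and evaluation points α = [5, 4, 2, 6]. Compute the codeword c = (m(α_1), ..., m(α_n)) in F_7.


c = [6, 0, 2, 5]

Message polynomial: m(x) = 4 + 6·x (mod 7).
For each evaluation point α_i, compute m(α_i) mod 7:
  α_1 = 5: Horner steps 6 → 6, so m(5) = 6.
  α_2 = 4: Horner steps 6 → 0, so m(4) = 0.
  α_3 = 2: Horner steps 6 → 2, so m(2) = 2.
  α_4 = 6: Horner steps 6 → 5, so m(6) = 5.
Codeword c = [6, 0, 2, 5] ∈ F_7^4.


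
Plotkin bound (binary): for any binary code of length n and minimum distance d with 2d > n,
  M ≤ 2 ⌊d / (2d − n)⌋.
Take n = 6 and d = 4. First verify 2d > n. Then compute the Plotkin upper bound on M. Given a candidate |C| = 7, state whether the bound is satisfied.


Plotkin bound M ≤ 4; given |C| = 7 > bound (violated).

Check applicability: 2d = 8, n = 6.
2d − n = 2 > 0, so Plotkin applies.
Compute d/(2d−n) = 4/2 ≈ 2.0000.
⌊d/(2d−n)⌋ = 2.
Plotkin bound: M ≤ 2·2 = 4.
Given |C| = 7, check: VIOLATED.
This |C| is above the Plotkin bound, so no binary code with n = 6, d = 4 and 7 codewords exists.


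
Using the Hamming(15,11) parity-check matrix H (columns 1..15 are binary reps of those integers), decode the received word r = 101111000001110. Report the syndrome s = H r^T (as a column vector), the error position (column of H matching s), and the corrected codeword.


s = (1, 0, 1, 0)^T, error position = 10, corrected codeword c = 101111000101110

Compute s = H r^T mod 2 one row at a time:
  s_1 = 0 + 0 + 0 + 0 + 1 + 1 + 1 + 0 = 3 ≡ 1 (mod 2).
  s_2 = 1 + 1 + 1 + 0 + 1 + 1 + 1 + 0 = 6 ≡ 0 (mod 2).
  s_3 = 0 + 1 + 1 + 0 + 0 + 0 + 1 + 0 = 3 ≡ 1 (mod 2).
  s_4 = 1 + 1 + 1 + 0 + 0 + 0 + 1 + 0 = 4 ≡ 0 (mod 2).
s = (1, 0, 1, 0)^T — this equals column 10 of H (binary 1010), so error is at position 10.
Correct: flip bit 10 of r = 101111000001110 to get c = 101111000101110.


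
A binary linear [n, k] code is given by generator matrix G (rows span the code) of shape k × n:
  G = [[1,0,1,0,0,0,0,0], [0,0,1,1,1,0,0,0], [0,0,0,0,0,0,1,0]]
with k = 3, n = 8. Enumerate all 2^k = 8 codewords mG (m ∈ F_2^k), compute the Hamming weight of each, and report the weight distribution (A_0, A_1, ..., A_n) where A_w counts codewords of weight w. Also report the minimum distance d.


Weight distribution: A_0 = 1, A_1 = 1, A_2 = 1, A_3 = 3, A_4 = 2. Minimum distance d = 1.

Enumerate all 2^3 = 8 messages m ∈ F_2^3.
For each, compute codeword c = mG in F_2^8, then tally its weight.
  m = 000 → c = 00000000, weight = 0.
  m = 100 → c = 10100000, weight = 2.
  m = 010 → c = 00111000, weight = 3.
  m = 110 → c = 10011000, weight = 3.
  m = 001 → c = 00000010, weight = 1.
  m = 101 → c = 10100010, weight = 3.
  m = 011 → c = 00111010, weight = 4.
  m = 111 → c = 10011010, weight = 4.
Tally weights:
  weight 0: 1 codewords.
  weight 1: 1 codewords.
  weight 2: 1 codewords.
  weight 3: 3 codewords.
  weight 4: 2 codewords.
Minimum distance d = smallest w > 0 with A_w > 0 = 1.
Sanity: Σ A_w = 8 = 2^3 = 8 ✓.


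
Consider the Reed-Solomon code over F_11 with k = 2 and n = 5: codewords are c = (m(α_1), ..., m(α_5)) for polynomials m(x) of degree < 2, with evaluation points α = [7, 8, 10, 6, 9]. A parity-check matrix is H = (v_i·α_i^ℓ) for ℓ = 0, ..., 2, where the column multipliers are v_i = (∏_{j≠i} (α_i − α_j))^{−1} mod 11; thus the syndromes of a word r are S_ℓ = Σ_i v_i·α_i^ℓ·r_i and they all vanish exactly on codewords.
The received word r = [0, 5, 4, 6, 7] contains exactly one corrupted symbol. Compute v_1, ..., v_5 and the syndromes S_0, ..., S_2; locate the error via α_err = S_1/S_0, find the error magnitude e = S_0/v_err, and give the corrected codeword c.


S = (6, 10, 2), error at position 5, error magnitude e = 8, c = [0, 5, 4, 6, 10].

Step 1: column multipliers v_i = (∏_{j≠i}(α_i − α_j))^{−1} mod 11.
  i = 1 (α = 7): (7−8)(7−10)(7−6)(7−9) = (−1)·(−3)·1·(−2) = −6 ≡ 5, so v_1 = 5^{−1} = 9 (mod 11).
  i = 2 (α = 8): (8−7)(8−10)(8−6)(8−9) = 1·(−2)·2·(−1) = 4 ≡ 4, so v_2 = 4^{−1} = 3 (mod 11).
  i = 3 (α = 10): (10−7)(10−8)(10−6)(10−9) = 3·2·4·1 = 24 ≡ 2, so v_3 = 2^{−1} = 6 (mod 11).
  i = 4 (α = 6): (6−7)(6−8)(6−10)(6−9) = (−1)·(−2)·(−4)·(−3) = 24 ≡ 2, so v_4 = 2^{−1} = 6 (mod 11).
  i = 5 (α = 9): (9−7)(9−8)(9−10)(9−6) = 2·1·(−1)·3 = −6 ≡ 5, so v_5 = 5^{−1} = 9 (mod 11).
  v = [9, 3, 6, 6, 9].
Step 2: syndromes of r = [0, 5, 4, 6, 7] (all sums mod 11).
  S_0 = Σ v_i r_i = 9·0 + 3·5 + 6·4 + 6·6 + 9·7 = 138 ≡ 6.
  S_1 = Σ v_i α_i r_i = 9·7·0 + 3·8·5 + 6·10·4 + 6·6·6 + 9·9·7 = 1143 ≡ 10.
  α_i^2 mod 11 = [5, 9, 1, 3, 4].
  S_2 = Σ v_i α_i^2 r_i = 9·5·0 + 3·9·5 + 6·1·4 + 6·3·6 + 9·4·7 = 519 ≡ 2.
  S = (6, 10, 2) ≠ 0, so r is not a codeword (an error is present).
Step 3: locate the error. For a single error e at position i, S_ℓ = v_i·e·α_i^ℓ, so α_err = S_1/S_0.
  S_0^{−1} = 6^{−1} = 2 (mod 11), so α_err = 10·2 = 20 ≡ 9 = α_5. Error position i = 5.
  Consistency check: S_2/S_1 = 2·10 = 20 ≡ 9 = α_err ✓ (single-error assumption holds).
Step 4: error magnitude e = S_0/v_5 = S_0·∏_{j≠5}(α_5 − α_j) = 6·5 = 30 ≡ 8 (mod 11).
Step 5: correct position 5: c_5 = r_5 − e = 7 − 8 ≡ 10 (mod 11). Hence c = [0, 5, 4, 6, 10].
  Check: interpolating c through the α_i gives m(x) = 9 + 5·x (degree < 2) with m(α_i) = c_i for every i, so c is indeed a codeword.


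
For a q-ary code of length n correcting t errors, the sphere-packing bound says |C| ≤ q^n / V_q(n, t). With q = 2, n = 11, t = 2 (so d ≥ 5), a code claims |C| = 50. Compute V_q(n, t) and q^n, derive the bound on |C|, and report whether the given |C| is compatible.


V_q(n, t) = 67, q^n = 2048, Hamming bound = 30, |C| = 50 > bound (violated).

Step 1: Compute V_q(n, t) = Σ_{j=0}^2 C(n, j) (q−1)^j.
  j = 0: C(11,0)·(1)^0 = 1·1 = 1.
  j = 1: C(11,1)·(1)^1 = 11·1 = 11.
  j = 2: C(11,2)·(1)^2 = 55·1 = 55.
  V_q(n, t) = 1 + 11 + 55 = 67.
Step 2: q^n = 2^11 = 2048.
Step 3: Hamming bound ⌊q^n / V_q(n,t)⌋ = ⌊2048/67⌋ = 30.
Step 4: Compare |C| = 50 to 30: violated.
The claimed |C| lies above the Hamming bound, so no 2-ary code of length 11 with d ≥ 5 can have 50 codewords.


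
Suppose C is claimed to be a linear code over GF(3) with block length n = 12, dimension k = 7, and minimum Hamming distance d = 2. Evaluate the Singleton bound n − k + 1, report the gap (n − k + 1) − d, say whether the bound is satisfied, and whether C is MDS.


Singleton RHS = n − k + 1 = 6, slack = 4, bound satisfied, not MDS.

Singleton bound: d ≤ n − k + 1.
Here n = 12, k = 7, so n − k + 1 = 6.
Given d = 2, check d ≤ 6: YES.
Slack = (n − k + 1) − d = 4.
The code is NOT MDS (slack = 4 > 0).
Description: the claimed parameters are [12, 7, 2]_3; such a code would be non-MDS.


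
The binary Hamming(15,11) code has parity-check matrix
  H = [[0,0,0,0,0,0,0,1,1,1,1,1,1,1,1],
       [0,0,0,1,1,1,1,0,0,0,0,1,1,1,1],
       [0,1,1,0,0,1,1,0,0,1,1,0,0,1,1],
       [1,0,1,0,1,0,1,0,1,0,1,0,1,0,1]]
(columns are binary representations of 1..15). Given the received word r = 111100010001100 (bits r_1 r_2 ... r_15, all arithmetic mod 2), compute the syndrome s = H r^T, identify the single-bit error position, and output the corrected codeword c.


s = (1, 1, 0, 1)^T, error position = 13, corrected codeword c = 111100010001000

Compute s = H r^T mod 2 one row at a time:
  s_1 = 1 + 0 + 0 + 0 + 1 + 1 + 0 + 0 = 3 ≡ 1 (mod 2).
  s_2 = 1 + 0 + 0 + 0 + 1 + 1 + 0 + 0 = 3 ≡ 1 (mod 2).
  s_3 = 1 + 1 + 0 + 0 + 0 + 0 + 0 + 0 = 2 ≡ 0 (mod 2).
  s_4 = 1 + 1 + 0 + 0 + 0 + 0 + 1 + 0 = 3 ≡ 1 (mod 2).
s = (1, 1, 0, 1)^T — this equals column 13 of H (binary 1101), so error is at position 13.
Correct: flip bit 13 of r = 111100010001100 to get c = 111100010001000.


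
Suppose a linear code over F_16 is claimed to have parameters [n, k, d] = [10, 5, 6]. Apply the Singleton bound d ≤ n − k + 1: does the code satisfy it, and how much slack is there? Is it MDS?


Singleton RHS = n − k + 1 = 6, slack = 0, bound satisfied, MDS.

Singleton bound: d ≤ n − k + 1.
Here n = 10, k = 5, so n − k + 1 = 6.
Given d = 6, check d ≤ 6: YES.
Slack = (n − k + 1) − d = 0.
The code is MDS (slack = 0).
Description: the claimed parameters are [10, 5, 6]_16; such a code would be MDS (meets Singleton bound).


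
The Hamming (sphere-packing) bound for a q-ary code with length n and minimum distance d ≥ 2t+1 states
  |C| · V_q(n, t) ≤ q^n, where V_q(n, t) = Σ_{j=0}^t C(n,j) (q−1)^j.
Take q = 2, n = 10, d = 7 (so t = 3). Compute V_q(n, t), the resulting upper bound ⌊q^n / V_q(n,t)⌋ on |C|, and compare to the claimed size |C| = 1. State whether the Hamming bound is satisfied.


V_q(n, t) = 176, q^n = 1024, Hamming bound = 5, |C| = 1 ≤ bound (satisfied).

Step 1: Compute V_q(n, t) = Σ_{j=0}^3 C(n, j) (q−1)^j.
  j = 0: C(10,0)·(1)^0 = 1·1 = 1.
  j = 1: C(10,1)·(1)^1 = 10·1 = 10.
  j = 2: C(10,2)·(1)^2 = 45·1 = 45.
  j = 3: C(10,3)·(1)^3 = 120·1 = 120.
  V_q(n, t) = 1 + 10 + 45 + 120 = 176.
Step 2: q^n = 2^10 = 1024.
Step 3: Hamming bound ⌊q^n / V_q(n,t)⌋ = ⌊1024/176⌋ = 5.
Step 4: Compare |C| = 1 to 5: satisfied.
The claimed |C| lies below the Hamming bound.


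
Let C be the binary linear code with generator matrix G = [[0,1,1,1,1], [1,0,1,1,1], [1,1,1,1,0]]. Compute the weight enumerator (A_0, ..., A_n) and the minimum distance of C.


Weight distribution: A_0 = 1, A_2 = 4, A_4 = 3. Minimum distance d = 2.

Enumerate all 2^3 = 8 messages m ∈ F_2^3.
For each, compute codeword c = mG in F_2^5, then tally its weight.
  m = 000 → c = 00000, weight = 0.
  m = 100 → c = 01111, weight = 4.
  m = 010 → c = 10111, weight = 4.
  m = 110 → c = 11000, weight = 2.
  m = 001 → c = 11110, weight = 4.
  m = 101 → c = 10001, weight = 2.
  m = 011 → c = 01001, weight = 2.
  m = 111 → c = 00110, weight = 2.
Tally weights:
  weight 0: 1 codewords.
  weight 2: 4 codewords.
  weight 4: 3 codewords.
Minimum distance d = smallest w > 0 with A_w > 0 = 2.
Sanity: Σ A_w = 8 = 2^3 = 8 ✓.


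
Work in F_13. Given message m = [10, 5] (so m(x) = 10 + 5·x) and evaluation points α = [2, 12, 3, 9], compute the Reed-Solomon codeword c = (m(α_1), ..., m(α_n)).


c = [7, 5, 12, 3]

Message polynomial: m(x) = 10 + 5·x (mod 13).
For each evaluation point α_i, compute m(α_i) mod 13:
  α_1 = 2: Horner steps 5 → 7, so m(2) = 7.
  α_2 = 12: Horner steps 5 → 5, so m(12) = 5.
  α_3 = 3: Horner steps 5 → 12, so m(3) = 12.
  α_4 = 9: Horner steps 5 → 3, so m(9) = 3.
Codeword c = [7, 5, 12, 3] ∈ F_13^4.


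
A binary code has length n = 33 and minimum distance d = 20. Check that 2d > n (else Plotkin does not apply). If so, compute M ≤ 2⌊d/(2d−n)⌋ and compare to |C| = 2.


Plotkin bound M ≤ 4; given |C| = 2 ≤ bound (satisfied).

Check applicability: 2d = 40, n = 33.
2d − n = 7 > 0, so Plotkin applies.
Compute d/(2d−n) = 20/7 ≈ 2.8571.
⌊d/(2d−n)⌋ = 2.
Plotkin bound: M ≤ 2·2 = 4.
Given |C| = 2, check: satisfied.
This |C| is below the Plotkin bound.


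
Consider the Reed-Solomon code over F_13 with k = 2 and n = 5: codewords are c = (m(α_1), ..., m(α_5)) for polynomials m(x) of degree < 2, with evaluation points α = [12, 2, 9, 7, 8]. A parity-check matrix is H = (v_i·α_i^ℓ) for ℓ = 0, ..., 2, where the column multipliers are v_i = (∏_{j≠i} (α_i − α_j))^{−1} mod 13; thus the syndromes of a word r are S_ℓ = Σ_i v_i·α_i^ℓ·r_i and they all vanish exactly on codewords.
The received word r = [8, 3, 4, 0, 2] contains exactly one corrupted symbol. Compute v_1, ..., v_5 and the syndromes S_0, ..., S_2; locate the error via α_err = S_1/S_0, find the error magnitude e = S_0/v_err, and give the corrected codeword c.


S = (12, 1, 12), error at position 1, error magnitude e = 11, c = [10, 3, 4, 0, 2].

Step 1: column multipliers v_i = (∏_{j≠i}(α_i − α_j))^{−1} mod 13.
  i = 1 (α = 12): (12−2)(12−9)(12−7)(12−8) = 10·3·5·4 = 600 ≡ 2, so v_1 = 2^{−1} = 7 (mod 13).
  i = 2 (α = 2): (2−12)(2−9)(2−7)(2−8) = (−10)·(−7)·(−5)·(−6) = 2100 ≡ 7, so v_2 = 7^{−1} = 2 (mod 13).
  i = 3 (α = 9): (9−12)(9−2)(9−7)(9−8) = (−3)·7·2·1 = −42 ≡ 10, so v_3 = 10^{−1} = 4 (mod 13).
  i = 4 (α = 7): (7−12)(7−2)(7−9)(7−8) = (−5)·5·(−2)·(−1) = −50 ≡ 2, so v_4 = 2^{−1} = 7 (mod 13).
  i = 5 (α = 8): (8−12)(8−2)(8−9)(8−7) = (−4)·6·(−1)·1 = 24 ≡ 11, so v_5 = 11^{−1} = 6 (mod 13).
  v = [7, 2, 4, 7, 6].
Step 2: syndromes of r = [8, 3, 4, 0, 2] (all sums mod 13).
  S_0 = Σ v_i r_i = 7·8 + 2·3 + 4·4 + 7·0 + 6·2 = 90 ≡ 12.
  S_1 = Σ v_i α_i r_i = 7·12·8 + 2·2·3 + 4·9·4 + 7·7·0 + 6·8·2 = 924 ≡ 1.
  α_i^2 mod 13 = [1, 4, 3, 10, 12].
  S_2 = Σ v_i α_i^2 r_i = 7·1·8 + 2·4·3 + 4·3·4 + 7·10·0 + 6·12·2 = 272 ≡ 12.
  S = (12, 1, 12) ≠ 0, so r is not a codeword (an error is present).
Step 3: locate the error. For a single error e at position i, S_ℓ = v_i·e·α_i^ℓ, so α_err = S_1/S_0.
  S_0^{−1} = 12^{−1} = 12 (mod 13), so α_err = 1·12 = 12 ≡ 12 = α_1. Error position i = 1.
  Consistency check: S_2/S_1 = 12·1 = 12 ≡ 12 = α_err ✓ (single-error assumption holds).
Step 4: error magnitude e = S_0/v_1 = S_0·∏_{j≠1}(α_1 − α_j) = 12·2 = 24 ≡ 11 (mod 13).
Step 5: correct position 1: c_1 = r_1 − e = 8 − 11 ≡ 10 (mod 13). Hence c = [10, 3, 4, 0, 2].
  Check: interpolating c through the α_i gives m(x) = 12 + 2·x (degree < 2) with m(α_i) = c_i for every i, so c is indeed a codeword.
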